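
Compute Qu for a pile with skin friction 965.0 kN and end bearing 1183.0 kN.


Using Qu = Qf + Qb
Qu = 965.0 + 1183.0
Qu = 2148.0 kN


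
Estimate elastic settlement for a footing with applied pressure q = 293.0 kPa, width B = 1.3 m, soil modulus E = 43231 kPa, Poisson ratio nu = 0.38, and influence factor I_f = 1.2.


Result: 9.046 mm

Derivation:
Using Se = q * B * (1 - nu^2) * I_f / E
1 - nu^2 = 1 - 0.38^2 = 0.8556
Se = 293.0 * 1.3 * 0.8556 * 1.2 / 43231
Se = 0.009046 m
Convert to mm: Se = 0.009046 * 1000 = 9.046 mm


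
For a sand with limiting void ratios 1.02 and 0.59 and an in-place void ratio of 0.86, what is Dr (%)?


Using Dr = (e_max - e) / (e_max - e_min) * 100
e_max - e = 1.02 - 0.86 = 0.16
e_max - e_min = 1.02 - 0.59 = 0.43
Dr = 0.16 / 0.43 * 100
Dr = 37.21 %


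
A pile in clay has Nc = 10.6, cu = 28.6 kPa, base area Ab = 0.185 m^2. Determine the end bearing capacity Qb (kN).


Result: 56.08 kN

Derivation:
Using Qb = Nc * cu * Ab
Qb = 10.6 * 28.6 * 0.185
Qb = 56.08 kN


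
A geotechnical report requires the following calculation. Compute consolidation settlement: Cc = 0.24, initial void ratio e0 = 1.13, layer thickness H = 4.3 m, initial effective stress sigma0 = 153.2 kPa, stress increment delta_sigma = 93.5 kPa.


Using Sc = Cc * H / (1 + e0) * log10((sigma0 + delta_sigma) / sigma0)
Stress ratio = (153.2 + 93.5) / 153.2 = 1.61031
log10(1.61031) = 0.20691
Cc * H / (1 + e0) = 0.24 * 4.3 / (1 + 1.13) = 0.484507
Sc = 0.484507 * 0.20691
Sc = 0.1002 m


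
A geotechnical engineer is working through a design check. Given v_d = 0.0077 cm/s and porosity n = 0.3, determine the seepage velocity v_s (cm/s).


Result: 0.02567 cm/s

Derivation:
Using v_s = v_d / n
v_s = 0.0077 / 0.3
v_s = 0.02567 cm/s


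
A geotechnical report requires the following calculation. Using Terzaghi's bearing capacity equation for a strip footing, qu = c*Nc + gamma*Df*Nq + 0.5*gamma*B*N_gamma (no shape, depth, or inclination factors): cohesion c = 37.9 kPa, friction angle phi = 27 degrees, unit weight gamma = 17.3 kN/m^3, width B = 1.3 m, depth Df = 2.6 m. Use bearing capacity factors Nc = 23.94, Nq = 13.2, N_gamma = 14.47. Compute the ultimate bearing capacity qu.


Compute qu = c*Nc + gamma*Df*Nq + 0.5*gamma*B*N_gamma
Term 1: 37.9 * 23.94 = 907.326
Term 2: 17.3 * 2.6 * 13.2 = 593.736
Term 3: 0.5 * 17.3 * 1.3 * 14.47 = 162.71515
qu = 907.326 + 593.736 + 162.71515
qu = 1663.78 kPa


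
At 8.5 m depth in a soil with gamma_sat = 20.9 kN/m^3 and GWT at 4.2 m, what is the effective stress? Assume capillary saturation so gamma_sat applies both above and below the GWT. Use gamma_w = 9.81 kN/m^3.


Total stress = gamma_sat * depth
sigma = 20.9 * 8.5 = 177.65 kPa
Pore water pressure u = gamma_w * (depth - d_wt)
u = 9.81 * (8.5 - 4.2) = 42.183 kPa
Effective stress = sigma - u
sigma' = 177.65 - 42.183 = 135.47 kPa


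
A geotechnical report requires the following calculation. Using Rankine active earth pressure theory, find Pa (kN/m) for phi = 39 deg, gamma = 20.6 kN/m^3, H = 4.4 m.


Compute active earth pressure coefficient:
Ka = tan^2(45 - phi/2) = tan^2(25.5) = 0.227506
Compute active force:
Pa = 0.5 * Ka * gamma * H^2
Pa = 0.5 * 0.227506 * 20.6 * 4.4^2
Pa = 45.37 kN/m


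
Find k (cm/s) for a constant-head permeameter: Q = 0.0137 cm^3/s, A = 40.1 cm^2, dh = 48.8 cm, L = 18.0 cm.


Result: 0.000126 cm/s

Derivation:
Compute hydraulic gradient:
i = dh / L = 48.8 / 18.0 = 2.71111
Then apply Darcy's law:
k = Q / (A * i)
k = 0.0137 / (40.1 * 2.71111)
k = 0.0137 / 108.716
k = 0.000126 cm/s


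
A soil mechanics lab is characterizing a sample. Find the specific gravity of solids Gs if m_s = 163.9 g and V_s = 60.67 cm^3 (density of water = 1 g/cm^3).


Using Gs = m_s / (V_s * rho_w)
Since rho_w = 1 g/cm^3:
Gs = 163.9 / 60.67
Gs = 2.701


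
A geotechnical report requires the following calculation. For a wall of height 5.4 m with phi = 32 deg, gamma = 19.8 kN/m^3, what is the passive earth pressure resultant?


Result: 939.55 kN/m

Derivation:
Compute passive earth pressure coefficient:
Kp = tan^2(45 + phi/2) = tan^2(61.0) = 3.254588
Compute passive force:
Pp = 0.5 * Kp * gamma * H^2
Pp = 0.5 * 3.254588 * 19.8 * 5.4^2
Pp = 939.55 kN/m


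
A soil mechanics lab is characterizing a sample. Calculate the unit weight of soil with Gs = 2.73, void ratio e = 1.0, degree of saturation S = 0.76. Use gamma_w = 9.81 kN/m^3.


Using gamma = gamma_w * (Gs + S*e) / (1 + e)
Numerator: Gs + S*e = 2.73 + 0.76*1.0 = 3.49
Denominator: 1 + e = 1 + 1.0 = 2.0
gamma = 9.81 * 3.49 / 2.0
gamma = 17.118 kN/m^3


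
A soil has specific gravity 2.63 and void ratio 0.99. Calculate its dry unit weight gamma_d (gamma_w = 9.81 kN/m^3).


Using gamma_d = Gs * gamma_w / (1 + e)
gamma_d = 2.63 * 9.81 / (1 + 0.99)
gamma_d = 2.63 * 9.81 / 1.99
gamma_d = 12.965 kN/m^3


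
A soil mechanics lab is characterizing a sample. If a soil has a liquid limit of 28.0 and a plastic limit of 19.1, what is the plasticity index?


Using PI = LL - PL
PI = 28.0 - 19.1
PI = 8.9


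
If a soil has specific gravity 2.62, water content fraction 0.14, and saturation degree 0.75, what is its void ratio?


Using the relation e = Gs * w / S
e = 2.62 * 0.14 / 0.75
e = 0.4891


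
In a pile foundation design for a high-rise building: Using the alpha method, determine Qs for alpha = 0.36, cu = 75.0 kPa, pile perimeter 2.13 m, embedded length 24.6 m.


Using Qs = alpha * cu * perimeter * L
Qs = 0.36 * 75.0 * 2.13 * 24.6
Qs = 1414.75 kN


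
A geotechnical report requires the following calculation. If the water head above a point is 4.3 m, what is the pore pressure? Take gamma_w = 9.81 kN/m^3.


Result: 42.18 kPa

Derivation:
Using u = gamma_w * h_w
u = 9.81 * 4.3
u = 42.18 kPa


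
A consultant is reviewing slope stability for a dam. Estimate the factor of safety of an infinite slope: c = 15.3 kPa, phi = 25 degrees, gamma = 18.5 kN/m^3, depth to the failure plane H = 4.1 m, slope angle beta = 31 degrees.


Result: 1.233

Derivation:
Using Fs = c / (gamma*H*sin(beta)*cos(beta)) + tan(phi)/tan(beta)
Cohesion contribution = 15.3 / (18.5*4.1*sin(31)*cos(31))
Cohesion contribution = 0.45691
Friction contribution = tan(25)/tan(31) = 0.776066
Fs = 0.45691 + 0.776066
Fs = 1.233


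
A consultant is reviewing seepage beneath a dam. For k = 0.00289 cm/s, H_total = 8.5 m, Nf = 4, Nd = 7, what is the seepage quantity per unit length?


Convert k to m/s for unit consistency with H:
k = 0.00289 cm/s = 0.00289 / 100 m/s = 2.89e-05 m/s
Using q = k * H * Nf / Nd
Nf / Nd = 4 / 7 = 0.5714
q = 2.89e-05 * 8.5 * 0.5714
q = 0.0001404 m^3/s per m


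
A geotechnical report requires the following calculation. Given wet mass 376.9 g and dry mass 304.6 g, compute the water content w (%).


Result: 23.74 %

Derivation:
Using w = (m_wet - m_dry) / m_dry * 100
m_wet - m_dry = 376.9 - 304.6 = 72.3 g
w = 72.3 / 304.6 * 100
w = 23.74 %


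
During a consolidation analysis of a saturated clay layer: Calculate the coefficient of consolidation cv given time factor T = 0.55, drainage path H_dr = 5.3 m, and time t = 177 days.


Result: 0.08729 m^2/day

Derivation:
Using cv = T * H_dr^2 / t
H_dr^2 = 5.3^2 = 28.09
cv = 0.55 * 28.09 / 177
cv = 0.08729 m^2/day


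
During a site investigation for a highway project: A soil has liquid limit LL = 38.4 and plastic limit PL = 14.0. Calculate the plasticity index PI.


Result: 24.4

Derivation:
Using PI = LL - PL
PI = 38.4 - 14.0
PI = 24.4


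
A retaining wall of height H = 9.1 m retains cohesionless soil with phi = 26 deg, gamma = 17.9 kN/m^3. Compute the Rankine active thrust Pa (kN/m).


Compute active earth pressure coefficient:
Ka = tan^2(45 - phi/2) = tan^2(32.0) = 0.390462
Compute active force:
Pa = 0.5 * Ka * gamma * H^2
Pa = 0.5 * 0.390462 * 17.9 * 9.1^2
Pa = 289.39 kN/m


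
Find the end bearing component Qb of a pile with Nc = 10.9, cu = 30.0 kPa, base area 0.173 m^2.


Using Qb = Nc * cu * Ab
Qb = 10.9 * 30.0 * 0.173
Qb = 56.57 kN


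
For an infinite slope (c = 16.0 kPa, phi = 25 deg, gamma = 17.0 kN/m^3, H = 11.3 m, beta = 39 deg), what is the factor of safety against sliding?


Result: 0.746

Derivation:
Using Fs = c / (gamma*H*sin(beta)*cos(beta)) + tan(phi)/tan(beta)
Cohesion contribution = 16.0 / (17.0*11.3*sin(39)*cos(39))
Cohesion contribution = 0.170301
Friction contribution = tan(25)/tan(39) = 0.575842
Fs = 0.170301 + 0.575842
Fs = 0.746


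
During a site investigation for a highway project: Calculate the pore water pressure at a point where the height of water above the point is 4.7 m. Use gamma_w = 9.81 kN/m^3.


Using u = gamma_w * h_w
u = 9.81 * 4.7
u = 46.11 kPa


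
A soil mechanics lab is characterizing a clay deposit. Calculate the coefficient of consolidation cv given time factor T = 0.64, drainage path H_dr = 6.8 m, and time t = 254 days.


Using cv = T * H_dr^2 / t
H_dr^2 = 6.8^2 = 46.24
cv = 0.64 * 46.24 / 254
cv = 0.11651 m^2/day


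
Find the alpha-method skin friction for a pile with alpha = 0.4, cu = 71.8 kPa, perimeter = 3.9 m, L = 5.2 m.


Result: 582.44 kN

Derivation:
Using Qs = alpha * cu * perimeter * L
Qs = 0.4 * 71.8 * 3.9 * 5.2
Qs = 582.44 kN


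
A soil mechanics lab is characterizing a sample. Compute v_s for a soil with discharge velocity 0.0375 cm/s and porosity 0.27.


Result: 0.13889 cm/s

Derivation:
Using v_s = v_d / n
v_s = 0.0375 / 0.27
v_s = 0.13889 cm/s


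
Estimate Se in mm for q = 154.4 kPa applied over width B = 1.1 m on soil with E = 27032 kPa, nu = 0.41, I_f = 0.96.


Using Se = q * B * (1 - nu^2) * I_f / E
1 - nu^2 = 1 - 0.41^2 = 0.8319
Se = 154.4 * 1.1 * 0.8319 * 0.96 / 27032
Se = 0.005018 m
Convert to mm: Se = 0.005018 * 1000 = 5.018 mm


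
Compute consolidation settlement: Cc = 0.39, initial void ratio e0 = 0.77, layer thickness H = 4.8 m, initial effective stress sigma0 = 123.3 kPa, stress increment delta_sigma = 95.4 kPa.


Using Sc = Cc * H / (1 + e0) * log10((sigma0 + delta_sigma) / sigma0)
Stress ratio = (123.3 + 95.4) / 123.3 = 1.77372
log10(1.77372) = 0.248886
Cc * H / (1 + e0) = 0.39 * 4.8 / (1 + 0.77) = 1.05763
Sc = 1.05763 * 0.248886
Sc = 0.2632 m


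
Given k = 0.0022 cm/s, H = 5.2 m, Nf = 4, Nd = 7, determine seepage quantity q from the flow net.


Convert k to m/s for unit consistency with H:
k = 0.0022 cm/s = 0.0022 / 100 m/s = 2.2e-05 m/s
Using q = k * H * Nf / Nd
Nf / Nd = 4 / 7 = 0.5714
q = 2.2e-05 * 5.2 * 0.5714
q = 6.537e-05 m^3/s per m


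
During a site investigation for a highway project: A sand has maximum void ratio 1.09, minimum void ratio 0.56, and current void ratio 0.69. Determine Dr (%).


Result: 75.47 %

Derivation:
Using Dr = (e_max - e) / (e_max - e_min) * 100
e_max - e = 1.09 - 0.69 = 0.4
e_max - e_min = 1.09 - 0.56 = 0.53
Dr = 0.4 / 0.53 * 100
Dr = 75.47 %


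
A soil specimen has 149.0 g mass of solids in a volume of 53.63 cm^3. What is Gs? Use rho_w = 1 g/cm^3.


Using Gs = m_s / (V_s * rho_w)
Since rho_w = 1 g/cm^3:
Gs = 149.0 / 53.63
Gs = 2.778


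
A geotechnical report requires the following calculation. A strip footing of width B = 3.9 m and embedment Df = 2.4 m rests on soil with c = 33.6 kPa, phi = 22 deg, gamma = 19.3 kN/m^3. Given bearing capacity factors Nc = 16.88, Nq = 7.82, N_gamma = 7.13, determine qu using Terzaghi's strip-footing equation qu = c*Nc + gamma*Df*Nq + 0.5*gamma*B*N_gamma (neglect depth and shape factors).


Compute qu = c*Nc + gamma*Df*Nq + 0.5*gamma*B*N_gamma
Term 1: 33.6 * 16.88 = 567.168
Term 2: 19.3 * 2.4 * 7.82 = 362.2224
Term 3: 0.5 * 19.3 * 3.9 * 7.13 = 268.33755
qu = 567.168 + 362.2224 + 268.33755
qu = 1197.73 kPa


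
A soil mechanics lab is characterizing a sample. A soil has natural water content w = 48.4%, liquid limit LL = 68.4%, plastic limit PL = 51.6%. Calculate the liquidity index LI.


First compute the plasticity index:
PI = LL - PL = 68.4 - 51.6 = 16.8
Then compute the liquidity index:
LI = (w - PL) / PI
LI = (48.4 - 51.6) / 16.8
LI = -0.19


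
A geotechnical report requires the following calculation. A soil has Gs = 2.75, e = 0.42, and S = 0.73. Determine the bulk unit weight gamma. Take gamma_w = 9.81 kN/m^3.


Using gamma = gamma_w * (Gs + S*e) / (1 + e)
Numerator: Gs + S*e = 2.75 + 0.73*0.42 = 3.0566
Denominator: 1 + e = 1 + 0.42 = 1.42
gamma = 9.81 * 3.0566 / 1.42
gamma = 21.116 kN/m^3


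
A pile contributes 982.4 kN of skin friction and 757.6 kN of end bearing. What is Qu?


Result: 1740.0 kN

Derivation:
Using Qu = Qf + Qb
Qu = 982.4 + 757.6
Qu = 1740.0 kN


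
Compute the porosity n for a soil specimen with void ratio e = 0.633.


Using the relation n = e / (1 + e)
n = 0.633 / (1 + 0.633)
n = 0.633 / 1.633
n = 0.3876


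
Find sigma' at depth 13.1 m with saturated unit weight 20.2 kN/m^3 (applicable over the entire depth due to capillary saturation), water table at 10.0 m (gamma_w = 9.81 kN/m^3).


Total stress = gamma_sat * depth
sigma = 20.2 * 13.1 = 264.62 kPa
Pore water pressure u = gamma_w * (depth - d_wt)
u = 9.81 * (13.1 - 10.0) = 30.411 kPa
Effective stress = sigma - u
sigma' = 264.62 - 30.411 = 234.21 kPa


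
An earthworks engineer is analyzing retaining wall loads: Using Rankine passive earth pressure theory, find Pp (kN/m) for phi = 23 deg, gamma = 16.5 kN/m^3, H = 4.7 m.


Compute passive earth pressure coefficient:
Kp = tan^2(45 + phi/2) = tan^2(56.5) = 2.282623
Compute passive force:
Pp = 0.5 * Kp * gamma * H^2
Pp = 0.5 * 2.282623 * 16.5 * 4.7^2
Pp = 415.99 kN/m


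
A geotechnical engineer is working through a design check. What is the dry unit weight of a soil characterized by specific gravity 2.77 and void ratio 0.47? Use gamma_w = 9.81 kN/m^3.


Using gamma_d = Gs * gamma_w / (1 + e)
gamma_d = 2.77 * 9.81 / (1 + 0.47)
gamma_d = 2.77 * 9.81 / 1.47
gamma_d = 18.486 kN/m^3


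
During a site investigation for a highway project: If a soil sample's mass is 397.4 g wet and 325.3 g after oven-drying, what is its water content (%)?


Result: 22.16 %

Derivation:
Using w = (m_wet - m_dry) / m_dry * 100
m_wet - m_dry = 397.4 - 325.3 = 72.1 g
w = 72.1 / 325.3 * 100
w = 22.16 %


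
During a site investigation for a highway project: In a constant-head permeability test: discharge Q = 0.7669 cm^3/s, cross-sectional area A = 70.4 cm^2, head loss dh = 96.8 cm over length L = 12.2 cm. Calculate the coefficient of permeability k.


Compute hydraulic gradient:
i = dh / L = 96.8 / 12.2 = 7.93443
Then apply Darcy's law:
k = Q / (A * i)
k = 0.7669 / (70.4 * 7.93443)
k = 0.7669 / 558.584
k = 0.001373 cm/s


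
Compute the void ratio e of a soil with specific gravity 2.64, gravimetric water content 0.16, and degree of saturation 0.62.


Using the relation e = Gs * w / S
e = 2.64 * 0.16 / 0.62
e = 0.6813


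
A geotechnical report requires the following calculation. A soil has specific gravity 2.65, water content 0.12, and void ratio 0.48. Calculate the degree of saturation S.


Using S = Gs * w / e
S = 2.65 * 0.12 / 0.48
S = 0.6625


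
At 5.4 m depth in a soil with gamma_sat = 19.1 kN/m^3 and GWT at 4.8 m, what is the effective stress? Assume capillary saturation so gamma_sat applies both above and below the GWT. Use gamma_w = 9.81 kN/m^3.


Total stress = gamma_sat * depth
sigma = 19.1 * 5.4 = 103.14 kPa
Pore water pressure u = gamma_w * (depth - d_wt)
u = 9.81 * (5.4 - 4.8) = 5.886 kPa
Effective stress = sigma - u
sigma' = 103.14 - 5.886 = 97.25 kPa


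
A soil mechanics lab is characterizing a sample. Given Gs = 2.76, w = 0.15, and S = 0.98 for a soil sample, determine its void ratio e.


Result: 0.4224

Derivation:
Using the relation e = Gs * w / S
e = 2.76 * 0.15 / 0.98
e = 0.4224


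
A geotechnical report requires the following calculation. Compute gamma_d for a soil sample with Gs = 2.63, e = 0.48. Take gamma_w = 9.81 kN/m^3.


Result: 17.433 kN/m^3

Derivation:
Using gamma_d = Gs * gamma_w / (1 + e)
gamma_d = 2.63 * 9.81 / (1 + 0.48)
gamma_d = 2.63 * 9.81 / 1.48
gamma_d = 17.433 kN/m^3


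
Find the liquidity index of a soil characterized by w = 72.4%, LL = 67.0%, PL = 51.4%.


First compute the plasticity index:
PI = LL - PL = 67.0 - 51.4 = 15.6
Then compute the liquidity index:
LI = (w - PL) / PI
LI = (72.4 - 51.4) / 15.6
LI = 1.346


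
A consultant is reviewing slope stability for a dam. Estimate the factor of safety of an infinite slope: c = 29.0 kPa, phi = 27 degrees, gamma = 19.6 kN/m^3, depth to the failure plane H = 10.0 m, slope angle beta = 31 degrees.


Using Fs = c / (gamma*H*sin(beta)*cos(beta)) + tan(phi)/tan(beta)
Cohesion contribution = 29.0 / (19.6*10.0*sin(31)*cos(31))
Cohesion contribution = 0.335148
Friction contribution = tan(27)/tan(31) = 0.847993
Fs = 0.335148 + 0.847993
Fs = 1.183


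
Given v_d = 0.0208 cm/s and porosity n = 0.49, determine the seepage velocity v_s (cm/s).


Using v_s = v_d / n
v_s = 0.0208 / 0.49
v_s = 0.04245 cm/s


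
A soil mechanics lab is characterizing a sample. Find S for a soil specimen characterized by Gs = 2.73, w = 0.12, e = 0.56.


Result: 0.585

Derivation:
Using S = Gs * w / e
S = 2.73 * 0.12 / 0.56
S = 0.585


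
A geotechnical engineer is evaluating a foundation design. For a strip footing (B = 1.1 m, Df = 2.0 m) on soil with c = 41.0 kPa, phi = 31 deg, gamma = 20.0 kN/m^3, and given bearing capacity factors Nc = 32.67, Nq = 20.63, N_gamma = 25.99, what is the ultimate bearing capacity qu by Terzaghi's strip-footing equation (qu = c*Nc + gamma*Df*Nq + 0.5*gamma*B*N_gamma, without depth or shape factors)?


Compute qu = c*Nc + gamma*Df*Nq + 0.5*gamma*B*N_gamma
Term 1: 41.0 * 32.67 = 1339.47
Term 2: 20.0 * 2.0 * 20.63 = 825.2
Term 3: 0.5 * 20.0 * 1.1 * 25.99 = 285.89
qu = 1339.47 + 825.2 + 285.89
qu = 2450.56 kPa


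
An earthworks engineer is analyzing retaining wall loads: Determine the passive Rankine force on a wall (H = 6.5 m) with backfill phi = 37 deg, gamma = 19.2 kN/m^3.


Compute passive earth pressure coefficient:
Kp = tan^2(45 + phi/2) = tan^2(63.5) = 4.022791
Compute passive force:
Pp = 0.5 * Kp * gamma * H^2
Pp = 0.5 * 4.022791 * 19.2 * 6.5^2
Pp = 1631.64 kN/m


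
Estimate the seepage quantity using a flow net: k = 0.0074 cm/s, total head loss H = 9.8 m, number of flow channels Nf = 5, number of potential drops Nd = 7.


Convert k to m/s for unit consistency with H:
k = 0.0074 cm/s = 0.0074 / 100 m/s = 7.4e-05 m/s
Using q = k * H * Nf / Nd
Nf / Nd = 5 / 7 = 0.7143
q = 7.4e-05 * 9.8 * 0.7143
q = 0.000518 m^3/s per m


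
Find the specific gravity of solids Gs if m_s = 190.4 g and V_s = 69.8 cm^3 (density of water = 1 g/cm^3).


Using Gs = m_s / (V_s * rho_w)
Since rho_w = 1 g/cm^3:
Gs = 190.4 / 69.8
Gs = 2.728


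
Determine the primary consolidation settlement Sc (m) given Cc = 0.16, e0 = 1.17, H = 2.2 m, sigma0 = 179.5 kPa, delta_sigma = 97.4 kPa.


Using Sc = Cc * H / (1 + e0) * log10((sigma0 + delta_sigma) / sigma0)
Stress ratio = (179.5 + 97.4) / 179.5 = 1.54262
log10(1.54262) = 0.188259
Cc * H / (1 + e0) = 0.16 * 2.2 / (1 + 1.17) = 0.162212
Sc = 0.162212 * 0.188259
Sc = 0.0305 m


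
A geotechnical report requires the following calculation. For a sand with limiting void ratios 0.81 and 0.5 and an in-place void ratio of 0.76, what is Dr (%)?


Result: 16.13 %

Derivation:
Using Dr = (e_max - e) / (e_max - e_min) * 100
e_max - e = 0.81 - 0.76 = 0.05
e_max - e_min = 0.81 - 0.5 = 0.31
Dr = 0.05 / 0.31 * 100
Dr = 16.13 %


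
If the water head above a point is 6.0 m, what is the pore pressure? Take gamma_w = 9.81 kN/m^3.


Using u = gamma_w * h_w
u = 9.81 * 6.0
u = 58.86 kPa


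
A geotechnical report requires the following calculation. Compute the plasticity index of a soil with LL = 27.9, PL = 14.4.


Result: 13.5

Derivation:
Using PI = LL - PL
PI = 27.9 - 14.4
PI = 13.5


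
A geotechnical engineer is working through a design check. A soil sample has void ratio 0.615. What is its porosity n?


Result: 0.3808

Derivation:
Using the relation n = e / (1 + e)
n = 0.615 / (1 + 0.615)
n = 0.615 / 1.615
n = 0.3808


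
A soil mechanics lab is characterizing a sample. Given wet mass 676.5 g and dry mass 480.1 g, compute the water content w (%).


Result: 40.91 %

Derivation:
Using w = (m_wet - m_dry) / m_dry * 100
m_wet - m_dry = 676.5 - 480.1 = 196.4 g
w = 196.4 / 480.1 * 100
w = 40.91 %


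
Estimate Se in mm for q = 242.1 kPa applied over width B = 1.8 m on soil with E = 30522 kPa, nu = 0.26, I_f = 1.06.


Result: 14.111 mm

Derivation:
Using Se = q * B * (1 - nu^2) * I_f / E
1 - nu^2 = 1 - 0.26^2 = 0.9324
Se = 242.1 * 1.8 * 0.9324 * 1.06 / 30522
Se = 0.014111 m
Convert to mm: Se = 0.014111 * 1000 = 14.111 mm


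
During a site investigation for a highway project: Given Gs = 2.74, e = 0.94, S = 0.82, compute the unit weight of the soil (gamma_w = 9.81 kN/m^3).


Result: 17.753 kN/m^3

Derivation:
Using gamma = gamma_w * (Gs + S*e) / (1 + e)
Numerator: Gs + S*e = 2.74 + 0.82*0.94 = 3.5108
Denominator: 1 + e = 1 + 0.94 = 1.94
gamma = 9.81 * 3.5108 / 1.94
gamma = 17.753 kN/m^3


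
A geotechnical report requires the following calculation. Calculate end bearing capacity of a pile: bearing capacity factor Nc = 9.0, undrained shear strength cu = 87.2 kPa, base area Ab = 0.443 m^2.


Using Qb = Nc * cu * Ab
Qb = 9.0 * 87.2 * 0.443
Qb = 347.67 kN


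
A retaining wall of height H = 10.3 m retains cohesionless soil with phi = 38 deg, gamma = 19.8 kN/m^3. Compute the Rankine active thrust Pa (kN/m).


Compute active earth pressure coefficient:
Ka = tan^2(45 - phi/2) = tan^2(26.0) = 0.237883
Compute active force:
Pa = 0.5 * Ka * gamma * H^2
Pa = 0.5 * 0.237883 * 19.8 * 10.3^2
Pa = 249.85 kN/m


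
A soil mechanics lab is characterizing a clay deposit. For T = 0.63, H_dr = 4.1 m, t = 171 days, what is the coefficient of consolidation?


Using cv = T * H_dr^2 / t
H_dr^2 = 4.1^2 = 16.81
cv = 0.63 * 16.81 / 171
cv = 0.06193 m^2/day


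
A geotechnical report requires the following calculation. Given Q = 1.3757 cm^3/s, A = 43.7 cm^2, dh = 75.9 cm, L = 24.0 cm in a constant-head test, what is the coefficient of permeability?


Compute hydraulic gradient:
i = dh / L = 75.9 / 24.0 = 3.1625
Then apply Darcy's law:
k = Q / (A * i)
k = 1.3757 / (43.7 * 3.1625)
k = 1.3757 / 138.201
k = 0.009954 cm/s


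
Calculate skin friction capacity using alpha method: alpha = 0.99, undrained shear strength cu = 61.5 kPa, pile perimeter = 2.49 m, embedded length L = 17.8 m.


Using Qs = alpha * cu * perimeter * L
Qs = 0.99 * 61.5 * 2.49 * 17.8
Qs = 2698.54 kN


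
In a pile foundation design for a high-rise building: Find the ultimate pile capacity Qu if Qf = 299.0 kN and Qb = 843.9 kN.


Result: 1142.9 kN

Derivation:
Using Qu = Qf + Qb
Qu = 299.0 + 843.9
Qu = 1142.9 kN


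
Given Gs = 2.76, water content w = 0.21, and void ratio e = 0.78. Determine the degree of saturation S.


Using S = Gs * w / e
S = 2.76 * 0.21 / 0.78
S = 0.7431


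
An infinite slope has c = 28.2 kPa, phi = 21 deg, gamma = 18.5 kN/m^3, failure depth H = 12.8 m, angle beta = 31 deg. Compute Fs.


Result: 0.909

Derivation:
Using Fs = c / (gamma*H*sin(beta)*cos(beta)) + tan(phi)/tan(beta)
Cohesion contribution = 28.2 / (18.5*12.8*sin(31)*cos(31))
Cohesion contribution = 0.269751
Friction contribution = tan(21)/tan(31) = 0.638857
Fs = 0.269751 + 0.638857
Fs = 0.909


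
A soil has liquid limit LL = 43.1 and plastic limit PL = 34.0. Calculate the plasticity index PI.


Using PI = LL - PL
PI = 43.1 - 34.0
PI = 9.1


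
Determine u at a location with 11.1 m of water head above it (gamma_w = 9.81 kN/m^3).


Result: 108.89 kPa

Derivation:
Using u = gamma_w * h_w
u = 9.81 * 11.1
u = 108.89 kPa


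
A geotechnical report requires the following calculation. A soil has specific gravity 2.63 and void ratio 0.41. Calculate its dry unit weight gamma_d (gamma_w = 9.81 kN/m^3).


Using gamma_d = Gs * gamma_w / (1 + e)
gamma_d = 2.63 * 9.81 / (1 + 0.41)
gamma_d = 2.63 * 9.81 / 1.41
gamma_d = 18.298 kN/m^3


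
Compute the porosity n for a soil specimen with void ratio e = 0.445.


Using the relation n = e / (1 + e)
n = 0.445 / (1 + 0.445)
n = 0.445 / 1.445
n = 0.308


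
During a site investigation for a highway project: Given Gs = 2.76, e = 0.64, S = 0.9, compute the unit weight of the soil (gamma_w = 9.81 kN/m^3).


Using gamma = gamma_w * (Gs + S*e) / (1 + e)
Numerator: Gs + S*e = 2.76 + 0.9*0.64 = 3.336
Denominator: 1 + e = 1 + 0.64 = 1.64
gamma = 9.81 * 3.336 / 1.64
gamma = 19.955 kN/m^3


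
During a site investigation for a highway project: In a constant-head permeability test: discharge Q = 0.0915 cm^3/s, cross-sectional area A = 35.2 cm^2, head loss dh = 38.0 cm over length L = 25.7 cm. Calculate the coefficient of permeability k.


Compute hydraulic gradient:
i = dh / L = 38.0 / 25.7 = 1.4786
Then apply Darcy's law:
k = Q / (A * i)
k = 0.0915 / (35.2 * 1.4786)
k = 0.0915 / 52.0467
k = 0.001758 cm/s


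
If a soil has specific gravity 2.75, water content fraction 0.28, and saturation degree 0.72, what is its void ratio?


Using the relation e = Gs * w / S
e = 2.75 * 0.28 / 0.72
e = 1.0694


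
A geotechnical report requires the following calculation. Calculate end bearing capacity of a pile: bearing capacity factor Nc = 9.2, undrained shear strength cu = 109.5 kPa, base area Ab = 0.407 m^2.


Result: 410.01 kN

Derivation:
Using Qb = Nc * cu * Ab
Qb = 9.2 * 109.5 * 0.407
Qb = 410.01 kN


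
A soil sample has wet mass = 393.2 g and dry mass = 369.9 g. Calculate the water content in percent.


Result: 6.3 %

Derivation:
Using w = (m_wet - m_dry) / m_dry * 100
m_wet - m_dry = 393.2 - 369.9 = 23.3 g
w = 23.3 / 369.9 * 100
w = 6.3 %


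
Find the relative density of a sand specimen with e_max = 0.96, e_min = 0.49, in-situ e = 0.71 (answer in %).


Result: 53.19 %

Derivation:
Using Dr = (e_max - e) / (e_max - e_min) * 100
e_max - e = 0.96 - 0.71 = 0.25
e_max - e_min = 0.96 - 0.49 = 0.47
Dr = 0.25 / 0.47 * 100
Dr = 53.19 %


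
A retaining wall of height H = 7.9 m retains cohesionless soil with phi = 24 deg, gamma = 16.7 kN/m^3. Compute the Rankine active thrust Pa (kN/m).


Compute active earth pressure coefficient:
Ka = tan^2(45 - phi/2) = tan^2(33.0) = 0.42173
Compute active force:
Pa = 0.5 * Ka * gamma * H^2
Pa = 0.5 * 0.42173 * 16.7 * 7.9^2
Pa = 219.77 kN/m


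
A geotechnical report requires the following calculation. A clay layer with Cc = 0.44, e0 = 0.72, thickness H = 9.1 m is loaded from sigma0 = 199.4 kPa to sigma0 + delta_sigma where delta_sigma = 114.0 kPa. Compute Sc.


Result: 0.4571 m

Derivation:
Using Sc = Cc * H / (1 + e0) * log10((sigma0 + delta_sigma) / sigma0)
Stress ratio = (199.4 + 114.0) / 199.4 = 1.57172
log10(1.57172) = 0.196374
Cc * H / (1 + e0) = 0.44 * 9.1 / (1 + 0.72) = 2.32791
Sc = 2.32791 * 0.196374
Sc = 0.4571 m


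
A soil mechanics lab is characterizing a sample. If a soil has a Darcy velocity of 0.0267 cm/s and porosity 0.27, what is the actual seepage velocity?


Using v_s = v_d / n
v_s = 0.0267 / 0.27
v_s = 0.09889 cm/s


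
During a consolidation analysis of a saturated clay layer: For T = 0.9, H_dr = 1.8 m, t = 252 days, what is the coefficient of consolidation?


Result: 0.01157 m^2/day

Derivation:
Using cv = T * H_dr^2 / t
H_dr^2 = 1.8^2 = 3.24
cv = 0.9 * 3.24 / 252
cv = 0.01157 m^2/day


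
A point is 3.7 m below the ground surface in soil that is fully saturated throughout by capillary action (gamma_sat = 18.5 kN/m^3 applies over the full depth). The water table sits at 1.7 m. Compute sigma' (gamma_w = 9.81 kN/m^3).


Total stress = gamma_sat * depth
sigma = 18.5 * 3.7 = 68.45 kPa
Pore water pressure u = gamma_w * (depth - d_wt)
u = 9.81 * (3.7 - 1.7) = 19.62 kPa
Effective stress = sigma - u
sigma' = 68.45 - 19.62 = 48.83 kPa


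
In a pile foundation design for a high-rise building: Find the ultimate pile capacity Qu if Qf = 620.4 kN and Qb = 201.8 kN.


Using Qu = Qf + Qb
Qu = 620.4 + 201.8
Qu = 822.2 kN


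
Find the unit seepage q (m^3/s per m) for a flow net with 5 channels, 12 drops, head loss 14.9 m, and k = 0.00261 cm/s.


Result: 0.000162 m^3/s per m

Derivation:
Convert k to m/s for unit consistency with H:
k = 0.00261 cm/s = 0.00261 / 100 m/s = 2.61e-05 m/s
Using q = k * H * Nf / Nd
Nf / Nd = 5 / 12 = 0.4167
q = 2.61e-05 * 14.9 * 0.4167
q = 0.000162 m^3/s per m


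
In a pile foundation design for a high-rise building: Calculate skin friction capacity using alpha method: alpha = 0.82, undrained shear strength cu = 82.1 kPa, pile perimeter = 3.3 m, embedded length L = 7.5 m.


Result: 1666.22 kN

Derivation:
Using Qs = alpha * cu * perimeter * L
Qs = 0.82 * 82.1 * 3.3 * 7.5
Qs = 1666.22 kN


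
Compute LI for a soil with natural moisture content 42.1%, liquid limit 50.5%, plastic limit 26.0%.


Result: 0.657

Derivation:
First compute the plasticity index:
PI = LL - PL = 50.5 - 26.0 = 24.5
Then compute the liquidity index:
LI = (w - PL) / PI
LI = (42.1 - 26.0) / 24.5
LI = 0.657


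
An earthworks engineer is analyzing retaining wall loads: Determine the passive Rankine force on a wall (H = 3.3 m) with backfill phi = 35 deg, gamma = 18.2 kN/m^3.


Compute passive earth pressure coefficient:
Kp = tan^2(45 + phi/2) = tan^2(62.5) = 3.690172
Compute passive force:
Pp = 0.5 * Kp * gamma * H^2
Pp = 0.5 * 3.690172 * 18.2 * 3.3^2
Pp = 365.69 kN/m


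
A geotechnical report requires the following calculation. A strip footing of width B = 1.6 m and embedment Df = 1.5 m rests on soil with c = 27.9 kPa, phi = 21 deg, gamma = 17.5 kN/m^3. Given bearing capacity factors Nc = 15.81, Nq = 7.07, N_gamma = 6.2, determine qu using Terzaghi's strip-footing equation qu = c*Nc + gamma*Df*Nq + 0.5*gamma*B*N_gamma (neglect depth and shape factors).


Result: 713.49 kPa

Derivation:
Compute qu = c*Nc + gamma*Df*Nq + 0.5*gamma*B*N_gamma
Term 1: 27.9 * 15.81 = 441.099
Term 2: 17.5 * 1.5 * 7.07 = 185.5875
Term 3: 0.5 * 17.5 * 1.6 * 6.2 = 86.8
qu = 441.099 + 185.5875 + 86.8
qu = 713.49 kPa


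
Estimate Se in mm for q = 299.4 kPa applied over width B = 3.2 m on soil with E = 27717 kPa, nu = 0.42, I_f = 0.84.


Result: 23.914 mm

Derivation:
Using Se = q * B * (1 - nu^2) * I_f / E
1 - nu^2 = 1 - 0.42^2 = 0.8236
Se = 299.4 * 3.2 * 0.8236 * 0.84 / 27717
Se = 0.023914 m
Convert to mm: Se = 0.023914 * 1000 = 23.914 mm


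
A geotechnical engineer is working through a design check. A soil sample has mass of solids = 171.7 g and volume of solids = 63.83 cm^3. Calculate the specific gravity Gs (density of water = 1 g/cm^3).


Using Gs = m_s / (V_s * rho_w)
Since rho_w = 1 g/cm^3:
Gs = 171.7 / 63.83
Gs = 2.69


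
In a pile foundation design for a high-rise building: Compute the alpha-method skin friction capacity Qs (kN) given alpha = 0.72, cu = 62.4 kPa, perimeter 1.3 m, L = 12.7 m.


Using Qs = alpha * cu * perimeter * L
Qs = 0.72 * 62.4 * 1.3 * 12.7
Qs = 741.76 kN


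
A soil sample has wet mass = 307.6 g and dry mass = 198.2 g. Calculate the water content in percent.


Result: 55.2 %

Derivation:
Using w = (m_wet - m_dry) / m_dry * 100
m_wet - m_dry = 307.6 - 198.2 = 109.4 g
w = 109.4 / 198.2 * 100
w = 55.2 %


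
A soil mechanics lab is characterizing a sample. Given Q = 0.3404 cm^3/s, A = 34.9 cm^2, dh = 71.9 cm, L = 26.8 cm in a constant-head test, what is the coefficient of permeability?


Result: 0.003636 cm/s

Derivation:
Compute hydraulic gradient:
i = dh / L = 71.9 / 26.8 = 2.68284
Then apply Darcy's law:
k = Q / (A * i)
k = 0.3404 / (34.9 * 2.68284)
k = 0.3404 / 93.631
k = 0.003636 cm/s


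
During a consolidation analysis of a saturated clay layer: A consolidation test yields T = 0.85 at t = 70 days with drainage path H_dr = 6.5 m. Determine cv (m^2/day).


Using cv = T * H_dr^2 / t
H_dr^2 = 6.5^2 = 42.25
cv = 0.85 * 42.25 / 70
cv = 0.51304 m^2/day


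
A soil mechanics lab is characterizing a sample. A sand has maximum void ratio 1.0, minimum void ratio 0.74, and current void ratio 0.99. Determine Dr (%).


Using Dr = (e_max - e) / (e_max - e_min) * 100
e_max - e = 1.0 - 0.99 = 0.01
e_max - e_min = 1.0 - 0.74 = 0.26
Dr = 0.01 / 0.26 * 100
Dr = 3.85 %


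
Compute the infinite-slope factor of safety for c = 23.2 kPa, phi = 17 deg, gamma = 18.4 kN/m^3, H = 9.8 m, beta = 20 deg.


Result: 1.24

Derivation:
Using Fs = c / (gamma*H*sin(beta)*cos(beta)) + tan(phi)/tan(beta)
Cohesion contribution = 23.2 / (18.4*9.8*sin(20)*cos(20))
Cohesion contribution = 0.400319
Friction contribution = tan(17)/tan(20) = 0.839988
Fs = 0.400319 + 0.839988
Fs = 1.24


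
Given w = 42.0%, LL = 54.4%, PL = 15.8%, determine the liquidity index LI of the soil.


First compute the plasticity index:
PI = LL - PL = 54.4 - 15.8 = 38.6
Then compute the liquidity index:
LI = (w - PL) / PI
LI = (42.0 - 15.8) / 38.6
LI = 0.679


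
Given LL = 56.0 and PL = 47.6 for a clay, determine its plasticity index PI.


Result: 8.4

Derivation:
Using PI = LL - PL
PI = 56.0 - 47.6
PI = 8.4


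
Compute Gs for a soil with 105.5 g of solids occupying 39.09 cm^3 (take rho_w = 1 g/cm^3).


Using Gs = m_s / (V_s * rho_w)
Since rho_w = 1 g/cm^3:
Gs = 105.5 / 39.09
Gs = 2.699


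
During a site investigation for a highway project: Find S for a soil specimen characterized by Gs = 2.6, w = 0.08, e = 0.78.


Using S = Gs * w / e
S = 2.6 * 0.08 / 0.78
S = 0.2667


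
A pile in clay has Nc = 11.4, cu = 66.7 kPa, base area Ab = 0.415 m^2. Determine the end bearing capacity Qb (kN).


Using Qb = Nc * cu * Ab
Qb = 11.4 * 66.7 * 0.415
Qb = 315.56 kN


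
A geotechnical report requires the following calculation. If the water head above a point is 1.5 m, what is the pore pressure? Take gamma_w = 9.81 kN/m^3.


Using u = gamma_w * h_w
u = 9.81 * 1.5
u = 14.71 kPa


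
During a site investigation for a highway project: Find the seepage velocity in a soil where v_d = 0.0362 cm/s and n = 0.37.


Using v_s = v_d / n
v_s = 0.0362 / 0.37
v_s = 0.09784 cm/s


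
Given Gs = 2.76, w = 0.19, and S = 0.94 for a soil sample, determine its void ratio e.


Result: 0.5579

Derivation:
Using the relation e = Gs * w / S
e = 2.76 * 0.19 / 0.94
e = 0.5579


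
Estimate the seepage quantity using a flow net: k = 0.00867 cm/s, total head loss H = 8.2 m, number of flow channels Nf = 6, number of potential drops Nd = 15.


Convert k to m/s for unit consistency with H:
k = 0.00867 cm/s = 0.00867 / 100 m/s = 8.67e-05 m/s
Using q = k * H * Nf / Nd
Nf / Nd = 6 / 15 = 0.4
q = 8.67e-05 * 8.2 * 0.4
q = 0.0002844 m^3/s per m


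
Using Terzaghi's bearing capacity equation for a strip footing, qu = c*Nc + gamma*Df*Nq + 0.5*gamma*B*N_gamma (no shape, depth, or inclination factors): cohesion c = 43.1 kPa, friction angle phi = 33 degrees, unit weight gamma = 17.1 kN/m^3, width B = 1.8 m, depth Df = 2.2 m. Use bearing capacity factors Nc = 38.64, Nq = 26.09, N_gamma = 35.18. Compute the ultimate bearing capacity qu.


Compute qu = c*Nc + gamma*Df*Nq + 0.5*gamma*B*N_gamma
Term 1: 43.1 * 38.64 = 1665.384
Term 2: 17.1 * 2.2 * 26.09 = 981.5058
Term 3: 0.5 * 17.1 * 1.8 * 35.18 = 541.4202
qu = 1665.384 + 981.5058 + 541.4202
qu = 3188.31 kPa


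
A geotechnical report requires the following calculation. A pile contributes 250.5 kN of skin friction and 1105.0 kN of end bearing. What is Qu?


Using Qu = Qf + Qb
Qu = 250.5 + 1105.0
Qu = 1355.5 kN


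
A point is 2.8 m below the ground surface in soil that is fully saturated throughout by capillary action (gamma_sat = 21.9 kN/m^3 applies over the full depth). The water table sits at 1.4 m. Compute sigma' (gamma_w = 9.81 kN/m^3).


Result: 47.59 kPa

Derivation:
Total stress = gamma_sat * depth
sigma = 21.9 * 2.8 = 61.32 kPa
Pore water pressure u = gamma_w * (depth - d_wt)
u = 9.81 * (2.8 - 1.4) = 13.734 kPa
Effective stress = sigma - u
sigma' = 61.32 - 13.734 = 47.59 kPa


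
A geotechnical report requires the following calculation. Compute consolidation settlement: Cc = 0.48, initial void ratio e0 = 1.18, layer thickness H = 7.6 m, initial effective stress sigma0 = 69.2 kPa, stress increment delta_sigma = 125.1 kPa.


Result: 0.7503 m

Derivation:
Using Sc = Cc * H / (1 + e0) * log10((sigma0 + delta_sigma) / sigma0)
Stress ratio = (69.2 + 125.1) / 69.2 = 2.8078
log10(2.8078) = 0.448367
Cc * H / (1 + e0) = 0.48 * 7.6 / (1 + 1.18) = 1.67339
Sc = 1.67339 * 0.448367
Sc = 0.7503 m


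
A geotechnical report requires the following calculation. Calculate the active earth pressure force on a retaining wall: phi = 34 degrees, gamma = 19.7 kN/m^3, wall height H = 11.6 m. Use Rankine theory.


Compute active earth pressure coefficient:
Ka = tan^2(45 - phi/2) = tan^2(28.0) = 0.282715
Compute active force:
Pa = 0.5 * Ka * gamma * H^2
Pa = 0.5 * 0.282715 * 19.7 * 11.6^2
Pa = 374.71 kN/m


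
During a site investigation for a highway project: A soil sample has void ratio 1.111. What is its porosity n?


Using the relation n = e / (1 + e)
n = 1.111 / (1 + 1.111)
n = 1.111 / 2.111
n = 0.5263


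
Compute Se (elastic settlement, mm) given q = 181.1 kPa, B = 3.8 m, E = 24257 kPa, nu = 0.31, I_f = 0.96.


Result: 24.618 mm

Derivation:
Using Se = q * B * (1 - nu^2) * I_f / E
1 - nu^2 = 1 - 0.31^2 = 0.9039
Se = 181.1 * 3.8 * 0.9039 * 0.96 / 24257
Se = 0.024618 m
Convert to mm: Se = 0.024618 * 1000 = 24.618 mm


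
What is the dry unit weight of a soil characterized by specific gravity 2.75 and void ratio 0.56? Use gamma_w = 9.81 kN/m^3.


Using gamma_d = Gs * gamma_w / (1 + e)
gamma_d = 2.75 * 9.81 / (1 + 0.56)
gamma_d = 2.75 * 9.81 / 1.56
gamma_d = 17.293 kN/m^3


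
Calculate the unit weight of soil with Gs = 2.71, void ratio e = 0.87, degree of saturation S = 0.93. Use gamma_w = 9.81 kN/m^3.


Using gamma = gamma_w * (Gs + S*e) / (1 + e)
Numerator: Gs + S*e = 2.71 + 0.93*0.87 = 3.5191
Denominator: 1 + e = 1 + 0.87 = 1.87
gamma = 9.81 * 3.5191 / 1.87
gamma = 18.461 kN/m^3


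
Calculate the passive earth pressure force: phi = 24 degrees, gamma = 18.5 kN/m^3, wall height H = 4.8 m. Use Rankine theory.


Compute passive earth pressure coefficient:
Kp = tan^2(45 + phi/2) = tan^2(57.0) = 2.371184
Compute passive force:
Pp = 0.5 * Kp * gamma * H^2
Pp = 0.5 * 2.371184 * 18.5 * 4.8^2
Pp = 505.35 kN/m


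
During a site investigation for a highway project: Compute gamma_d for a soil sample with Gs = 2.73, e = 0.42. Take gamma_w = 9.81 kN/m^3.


Using gamma_d = Gs * gamma_w / (1 + e)
gamma_d = 2.73 * 9.81 / (1 + 0.42)
gamma_d = 2.73 * 9.81 / 1.42
gamma_d = 18.86 kN/m^3


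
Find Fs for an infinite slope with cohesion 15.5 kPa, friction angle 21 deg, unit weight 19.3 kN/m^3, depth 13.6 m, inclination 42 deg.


Using Fs = c / (gamma*H*sin(beta)*cos(beta)) + tan(phi)/tan(beta)
Cohesion contribution = 15.5 / (19.3*13.6*sin(42)*cos(42))
Cohesion contribution = 0.118755
Friction contribution = tan(21)/tan(42) = 0.426324
Fs = 0.118755 + 0.426324
Fs = 0.545


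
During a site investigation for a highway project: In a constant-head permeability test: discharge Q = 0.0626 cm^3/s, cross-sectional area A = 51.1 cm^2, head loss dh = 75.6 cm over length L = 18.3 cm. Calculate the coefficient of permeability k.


Compute hydraulic gradient:
i = dh / L = 75.6 / 18.3 = 4.13115
Then apply Darcy's law:
k = Q / (A * i)
k = 0.0626 / (51.1 * 4.13115)
k = 0.0626 / 211.102
k = 0.000297 cm/s


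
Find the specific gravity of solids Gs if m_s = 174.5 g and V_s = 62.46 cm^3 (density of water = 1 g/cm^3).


Using Gs = m_s / (V_s * rho_w)
Since rho_w = 1 g/cm^3:
Gs = 174.5 / 62.46
Gs = 2.794


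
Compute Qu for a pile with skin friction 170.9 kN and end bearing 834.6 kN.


Using Qu = Qf + Qb
Qu = 170.9 + 834.6
Qu = 1005.5 kN


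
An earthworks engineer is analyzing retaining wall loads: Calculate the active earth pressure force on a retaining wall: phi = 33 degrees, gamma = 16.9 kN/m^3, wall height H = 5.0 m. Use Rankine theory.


Result: 62.28 kN/m

Derivation:
Compute active earth pressure coefficient:
Ka = tan^2(45 - phi/2) = tan^2(28.5) = 0.294801
Compute active force:
Pa = 0.5 * Ka * gamma * H^2
Pa = 0.5 * 0.294801 * 16.9 * 5.0^2
Pa = 62.28 kN/m
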